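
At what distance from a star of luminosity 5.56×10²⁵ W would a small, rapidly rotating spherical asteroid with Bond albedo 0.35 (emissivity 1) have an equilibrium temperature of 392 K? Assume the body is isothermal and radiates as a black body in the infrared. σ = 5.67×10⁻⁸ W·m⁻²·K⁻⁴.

d ≈ 2.32×10¹⁰ m

For an isothermal black-emitting sphere, (1−a)S·πr² = σ·4πr²·T⁴ ⇒ S = 4σT⁴/(1−a).
S = 4·5.67×10⁻⁸·(392)⁴/0.650 = 8239 W/m².
Flux falls as S = L/(4πd²), so d = √(L/(4πS)) = √(5.56×10²⁵/(4π·8239)).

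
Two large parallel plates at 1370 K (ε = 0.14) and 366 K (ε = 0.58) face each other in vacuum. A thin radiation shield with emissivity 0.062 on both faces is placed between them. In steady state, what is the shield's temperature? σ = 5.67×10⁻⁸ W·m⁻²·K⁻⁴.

T_s ≈ 1110 K

In steady state the net flux on the hot side equals that on the cold side.
σ(T₁⁴−T_s⁴)/D₁ = σ(T_s⁴−T₂⁴)/D₂, with D₁ = 1/ε₁+1/ε_s−1 = 22.27, D₂ = 1/ε_s+1/ε₂−1 = 16.85.
Solve for T_s⁴: T_s⁴ = (D₂·T₁⁴ + D₁·T₂⁴)/(D₁+D₂) = 1.528×10¹² K⁴.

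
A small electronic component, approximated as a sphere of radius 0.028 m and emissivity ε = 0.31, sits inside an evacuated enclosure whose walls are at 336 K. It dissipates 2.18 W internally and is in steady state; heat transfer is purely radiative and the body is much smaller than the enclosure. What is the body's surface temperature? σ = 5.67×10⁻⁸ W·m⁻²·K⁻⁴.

T ≈ 399 K

For a small grey body in a large enclosure, net radiated power = εσA(T⁴ − T_w⁴).
Steady state: P = εσA(T⁴ − T_w⁴) with A = 4πr² = 0.009852 m².
T⁴ = P/(εσA) + T_w⁴ = 2.18/(0.31·5.67×10⁻⁸·0.009852) + (336)⁴
    = 1.259×10¹⁰ + 1.275×10¹⁰ = 2.533×10¹⁰ K⁴.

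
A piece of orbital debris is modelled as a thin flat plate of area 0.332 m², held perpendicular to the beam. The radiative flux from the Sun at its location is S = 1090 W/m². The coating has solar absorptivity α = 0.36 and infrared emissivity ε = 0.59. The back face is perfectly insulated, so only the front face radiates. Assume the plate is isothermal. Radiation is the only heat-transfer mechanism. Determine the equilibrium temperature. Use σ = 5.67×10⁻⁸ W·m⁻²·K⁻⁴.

At equilibrium, absorbed power = emitted power.
Absorbing cross-section = A = 0.3320 m²; emitting surface = A = 0.3320 m² (ratio 1).
αS·A_cross = εσ·A_surf·T⁴  ⇒  T⁴ = αS/(ε·1σ).
T⁴ = 0.360·1090/(0.59·1·5.67×10⁻⁸) = 1.173×10¹⁰ K⁴.
T = (1.173×10¹⁰)^(1/4).

T ≈ 329 K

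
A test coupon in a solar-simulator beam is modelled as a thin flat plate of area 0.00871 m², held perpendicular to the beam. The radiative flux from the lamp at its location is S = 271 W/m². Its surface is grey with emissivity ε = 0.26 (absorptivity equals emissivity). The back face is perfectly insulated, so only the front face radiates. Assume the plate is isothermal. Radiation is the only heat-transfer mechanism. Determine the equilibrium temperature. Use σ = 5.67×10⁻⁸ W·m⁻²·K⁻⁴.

At equilibrium, absorbed power = emitted power.
Absorbing cross-section = A = 0.008710 m²; emitting surface = A = 0.008710 m² (ratio 1).
εS·A_cross = εσ·A_surf·T⁴  ⇒  T⁴ = S/(1σ)   (ε cancels).
T⁴ = 271/(1·5.67×10⁻⁸) = 4.780×10⁹ K⁴.
T = (4.780×10⁹)^(1/4).

T ≈ 263 K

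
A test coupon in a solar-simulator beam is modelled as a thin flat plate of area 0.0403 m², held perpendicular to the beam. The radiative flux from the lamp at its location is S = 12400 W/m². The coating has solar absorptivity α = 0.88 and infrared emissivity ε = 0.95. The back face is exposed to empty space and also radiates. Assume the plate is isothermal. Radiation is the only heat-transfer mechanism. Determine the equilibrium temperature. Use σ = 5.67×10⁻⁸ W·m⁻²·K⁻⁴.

At equilibrium, absorbed power = emitted power.
Absorbing cross-section = A = 0.04030 m²; emitting surface = 2A = 0.08060 m² (ratio 2).
αS·A_cross = εσ·A_surf·T⁴  ⇒  T⁴ = αS/(ε·2σ).
T⁴ = 0.880·12400/(0.95·2·5.67×10⁻⁸) = 1.013×10¹¹ K⁴.
T = (1.013×10¹¹)^(1/4).

T ≈ 564 K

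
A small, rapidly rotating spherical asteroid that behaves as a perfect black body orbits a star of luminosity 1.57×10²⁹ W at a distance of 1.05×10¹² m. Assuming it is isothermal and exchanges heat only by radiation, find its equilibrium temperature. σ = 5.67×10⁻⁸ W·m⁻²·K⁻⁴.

T ≈ 473 K

First find the stellar flux at distance d: S = L/(4πd²) = 1.57×10²⁹/(4π·(1.05×10¹²)²) = 11330 W/m².
For an isothermal sphere, absorbed (1−a)S·πr² = emitted σ·4πr²·T⁴, so T⁴ = (1−a)S/(4σ).
T⁴ = 1.00·11330/(4·5.67×10⁻⁸) = 4.997×10¹⁰ K⁴.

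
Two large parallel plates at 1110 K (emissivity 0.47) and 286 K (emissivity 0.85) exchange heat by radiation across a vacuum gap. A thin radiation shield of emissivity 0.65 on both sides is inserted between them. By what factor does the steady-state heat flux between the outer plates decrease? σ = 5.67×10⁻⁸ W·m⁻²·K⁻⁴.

Without shield: q₀ = σΔ(T⁴)/(1/ε₁+1/ε₂−1) with denominator 2.304.
With shield the two gaps are in series; the resistances add: (1/ε₁+1/ε_s−1)+(1/ε_s+1/ε₂−1) = 2.666+1.715 = 4.381.
Heat-flux ratio q₀/q = 4.381/2.304.

factor ≈ 1.90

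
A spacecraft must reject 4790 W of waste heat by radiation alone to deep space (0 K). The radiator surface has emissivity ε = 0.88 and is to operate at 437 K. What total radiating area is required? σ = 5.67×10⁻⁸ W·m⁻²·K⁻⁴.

A ≈ 2.63 m²

P = εσA T⁴ ⇒ A = P/(εσT⁴).
T⁴ = 3.647×10¹⁰ K⁴.
A = 4790/(0.88 × 5.67×10⁻⁸ × 3.647×10¹⁰).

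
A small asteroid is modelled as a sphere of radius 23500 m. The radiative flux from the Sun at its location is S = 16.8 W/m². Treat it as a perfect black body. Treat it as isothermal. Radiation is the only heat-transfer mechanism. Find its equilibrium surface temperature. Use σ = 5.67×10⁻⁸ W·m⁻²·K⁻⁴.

At equilibrium, absorbed power = emitted power.
Absorbing cross-section = πr² = 1.735×10⁹ m²; emitting surface = 4πr² = 6.940×10⁹ m² (ratio 4).
S·A_cross = εσ·A_surf·T⁴  ⇒  T⁴ = S/(4σ).
T⁴ = 1.00·16.8/(4·5.67×10⁻⁸) = 7.407×10⁷ K⁴.
T = (7.407×10⁷)^(1/4).

T ≈ 92.8 K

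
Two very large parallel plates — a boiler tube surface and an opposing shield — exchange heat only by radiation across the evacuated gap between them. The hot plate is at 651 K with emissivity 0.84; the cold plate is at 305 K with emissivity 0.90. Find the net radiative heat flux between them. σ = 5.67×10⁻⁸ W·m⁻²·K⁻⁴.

q ≈ 7450 W/m²

For two infinite grey parallel plates, q = σ(T₁⁴ − T₂⁴)/(1/ε₁ + 1/ε₂ − 1).
T₁⁴ − T₂⁴ = 1.796×10¹¹ − 8.654×10⁹ = 1.710×10¹¹ K⁴.
1/ε₁ + 1/ε₂ − 1 = 1.190 + 1.111 − 1 = 1.302.
q = 5.67×10⁻⁸ × 1.710×10¹¹ / 1.302.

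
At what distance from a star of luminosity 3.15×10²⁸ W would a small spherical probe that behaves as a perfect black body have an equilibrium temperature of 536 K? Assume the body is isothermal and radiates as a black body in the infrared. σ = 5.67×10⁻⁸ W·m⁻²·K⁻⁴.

d ≈ 3.66×10¹¹ m

For an isothermal black-emitting sphere, (1−a)S·πr² = σ·4πr²·T⁴ ⇒ S = 4σT⁴/(1−a).
S = 4·5.67×10⁻⁸·(536)⁴/1.00 = 18720 W/m².
Flux falls as S = L/(4πd²), so d = √(L/(4πS)) = √(3.15×10²⁸/(4π·18720)).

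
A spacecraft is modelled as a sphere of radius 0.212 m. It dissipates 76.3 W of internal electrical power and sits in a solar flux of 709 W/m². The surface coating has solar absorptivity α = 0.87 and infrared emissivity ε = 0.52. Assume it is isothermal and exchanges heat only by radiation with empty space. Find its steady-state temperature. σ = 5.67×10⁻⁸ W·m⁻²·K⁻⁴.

T ≈ 315 K

At steady state, absorbed solar power + internal power = radiated power.
Absorbed: α·S·A_cross = 0.87·709·0.1412 = 87.09 W (cross-section πr²).
Total input = 87.09 + 76.3 = 163.4 W.
Radiated: εσ·A_surf·T⁴ with A_surf = 4πr² = 0.5648 m².
T⁴ = 163.4/(0.52·5.67×10⁻⁸·0.5648) = 9.812×10⁹ K⁴.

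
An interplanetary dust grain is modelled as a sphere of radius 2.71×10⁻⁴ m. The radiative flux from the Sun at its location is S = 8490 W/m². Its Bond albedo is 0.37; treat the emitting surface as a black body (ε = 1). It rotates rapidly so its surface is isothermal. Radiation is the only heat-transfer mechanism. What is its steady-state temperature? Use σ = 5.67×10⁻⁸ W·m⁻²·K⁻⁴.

T ≈ 392 K

At equilibrium, absorbed power = emitted power.
Absorbing cross-section = πr² = 2.307×10⁻⁷ m²; emitting surface = 4πr² = 9.229×10⁻⁷ m² (ratio 4).
(1−a)S·A_cross = εσ·A_surf·T⁴  ⇒  T⁴ = (1−a)S/(4σ).
T⁴ = 0.630·8490/(4·5.67×10⁻⁸) = 2.358×10¹⁰ K⁴.
T = (2.358×10¹⁰)^(1/4).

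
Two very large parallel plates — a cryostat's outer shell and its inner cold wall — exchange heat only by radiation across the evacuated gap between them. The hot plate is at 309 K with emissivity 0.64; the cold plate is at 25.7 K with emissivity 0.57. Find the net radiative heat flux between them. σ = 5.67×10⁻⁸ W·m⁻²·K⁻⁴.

For two infinite grey parallel plates, q = σ(T₁⁴ − T₂⁴)/(1/ε₁ + 1/ε₂ − 1).
T₁⁴ − T₂⁴ = 9.117×10⁹ − 4.362×10⁵ = 9.116×10⁹ K⁴.
1/ε₁ + 1/ε₂ − 1 = 1.562 + 1.754 − 1 = 2.317.
q = 5.67×10⁻⁸ × 9.116×10⁹ / 2.317.

q ≈ 223 W/m²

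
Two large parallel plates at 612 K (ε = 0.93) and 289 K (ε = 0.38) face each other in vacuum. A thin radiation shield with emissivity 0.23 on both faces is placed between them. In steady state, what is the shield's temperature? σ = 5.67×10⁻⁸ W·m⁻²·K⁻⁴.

T_s ≈ 538 K

In steady state the net flux on the hot side equals that on the cold side.
σ(T₁⁴−T_s⁴)/D₁ = σ(T_s⁴−T₂⁴)/D₂, with D₁ = 1/ε₁+1/ε_s−1 = 4.423, D₂ = 1/ε_s+1/ε₂−1 = 5.979.
Solve for T_s⁴: T_s⁴ = (D₂·T₁⁴ + D₁·T₂⁴)/(D₁+D₂) = 8.360×10¹⁰ K⁴.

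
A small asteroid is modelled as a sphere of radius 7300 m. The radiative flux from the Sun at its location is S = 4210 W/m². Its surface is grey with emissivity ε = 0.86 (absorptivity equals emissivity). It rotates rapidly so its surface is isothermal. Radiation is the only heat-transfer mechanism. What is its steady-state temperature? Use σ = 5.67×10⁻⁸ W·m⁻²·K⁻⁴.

T ≈ 369 K

At equilibrium, absorbed power = emitted power.
Absorbing cross-section = πr² = 1.674×10⁸ m²; emitting surface = 4πr² = 6.697×10⁸ m² (ratio 4).
εS·A_cross = εσ·A_surf·T⁴  ⇒  T⁴ = S/(4σ)   (ε cancels).
T⁴ = 4210/(4·5.67×10⁻⁸) = 1.856×10¹⁰ K⁴.
T = (1.856×10¹⁰)^(1/4).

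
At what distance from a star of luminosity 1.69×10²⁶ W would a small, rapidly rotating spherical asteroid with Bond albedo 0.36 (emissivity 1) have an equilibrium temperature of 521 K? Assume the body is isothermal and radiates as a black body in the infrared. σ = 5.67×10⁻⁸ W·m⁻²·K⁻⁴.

For an isothermal black-emitting sphere, (1−a)S·πr² = σ·4πr²·T⁴ ⇒ S = 4σT⁴/(1−a).
S = 4·5.67×10⁻⁸·(521)⁴/0.640 = 26110 W/m².
Flux falls as S = L/(4πd²), so d = √(L/(4πS)) = √(1.69×10²⁶/(4π·26110)).

d ≈ 2.27×10¹⁰ m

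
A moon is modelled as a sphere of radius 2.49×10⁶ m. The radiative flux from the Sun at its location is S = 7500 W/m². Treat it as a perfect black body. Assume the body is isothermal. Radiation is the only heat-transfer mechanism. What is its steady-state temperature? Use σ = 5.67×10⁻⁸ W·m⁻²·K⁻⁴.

T ≈ 426 K

At equilibrium, absorbed power = emitted power.
Absorbing cross-section = πr² = 1.948×10¹³ m²; emitting surface = 4πr² = 7.791×10¹³ m² (ratio 4).
S·A_cross = εσ·A_surf·T⁴  ⇒  T⁴ = S/(4σ).
T⁴ = 1.00·7500/(4·5.67×10⁻⁸) = 3.307×10¹⁰ K⁴.
T = (3.307×10¹⁰)^(1/4).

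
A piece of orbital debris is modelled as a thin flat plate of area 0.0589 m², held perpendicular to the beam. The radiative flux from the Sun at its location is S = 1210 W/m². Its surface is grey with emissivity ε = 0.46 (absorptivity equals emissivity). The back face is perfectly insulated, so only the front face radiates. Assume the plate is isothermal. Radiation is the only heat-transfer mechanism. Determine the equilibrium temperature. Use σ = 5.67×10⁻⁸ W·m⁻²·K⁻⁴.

At equilibrium, absorbed power = emitted power.
Absorbing cross-section = A = 0.05890 m²; emitting surface = A = 0.05890 m² (ratio 1).
εS·A_cross = εσ·A_surf·T⁴  ⇒  T⁴ = S/(1σ)   (ε cancels).
T⁴ = 1210/(1·5.67×10⁻⁸) = 2.134×10¹⁰ K⁴.
T = (2.134×10¹⁰)^(1/4).

T ≈ 382 K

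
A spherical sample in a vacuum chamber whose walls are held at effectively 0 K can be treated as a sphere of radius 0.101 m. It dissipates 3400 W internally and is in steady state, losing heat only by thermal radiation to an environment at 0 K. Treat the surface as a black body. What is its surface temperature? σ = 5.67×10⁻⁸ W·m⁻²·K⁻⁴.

T ≈ 827 K

Steady state: internal power = radiated power, P = εσA T⁴.
Radiating area A = 4πr² = 0.1282 m².
T⁴ = P/(εσA) = 3400/(1.0·5.67×10⁻⁸·0.1282) = 4.678×10¹¹ K⁴.
T = (4.678×10¹¹)^(1/4).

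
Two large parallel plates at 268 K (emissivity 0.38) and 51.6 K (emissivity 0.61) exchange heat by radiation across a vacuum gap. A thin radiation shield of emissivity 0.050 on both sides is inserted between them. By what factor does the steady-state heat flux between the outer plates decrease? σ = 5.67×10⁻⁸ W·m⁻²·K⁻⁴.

factor ≈ 12.9

Without shield: q₀ = σΔ(T⁴)/(1/ε₁+1/ε₂−1) with denominator 3.271.
With shield the two gaps are in series; the resistances add: (1/ε₁+1/ε_s−1)+(1/ε_s+1/ε₂−1) = 21.63+20.64 = 42.27.
Heat-flux ratio q₀/q = 42.27/3.271.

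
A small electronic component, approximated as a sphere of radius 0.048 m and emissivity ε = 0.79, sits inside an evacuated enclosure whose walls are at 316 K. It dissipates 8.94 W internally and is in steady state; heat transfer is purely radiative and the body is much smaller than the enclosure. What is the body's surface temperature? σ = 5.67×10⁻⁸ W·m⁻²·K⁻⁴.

For a small grey body in a large enclosure, net radiated power = εσA(T⁴ − T_w⁴).
Steady state: P = εσA(T⁴ − T_w⁴) with A = 4πr² = 0.02895 m².
T⁴ = P/(εσA) + T_w⁴ = 8.94/(0.79·5.67×10⁻⁸·0.02895) + (316)⁴
    = 6.893×10⁹ + 9.971×10⁹ = 1.686×10¹⁰ K⁴.

T ≈ 360 K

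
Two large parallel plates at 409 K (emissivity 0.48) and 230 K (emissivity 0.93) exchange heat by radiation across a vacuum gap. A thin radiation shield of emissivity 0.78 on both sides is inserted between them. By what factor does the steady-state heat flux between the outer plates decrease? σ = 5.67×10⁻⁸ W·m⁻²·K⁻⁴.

Without shield: q₀ = σΔ(T⁴)/(1/ε₁+1/ε₂−1) with denominator 2.159.
With shield the two gaps are in series; the resistances add: (1/ε₁+1/ε_s−1)+(1/ε_s+1/ε₂−1) = 2.365+1.357 = 3.723.
Heat-flux ratio q₀/q = 3.723/2.159.

factor ≈ 1.72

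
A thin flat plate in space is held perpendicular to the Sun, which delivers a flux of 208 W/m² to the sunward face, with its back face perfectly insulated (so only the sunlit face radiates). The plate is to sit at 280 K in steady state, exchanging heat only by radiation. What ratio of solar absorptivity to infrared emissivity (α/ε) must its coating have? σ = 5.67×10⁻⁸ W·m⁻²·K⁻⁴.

Balance: αS·A = εσ·1A·T⁴ ⇒ α/ε = σT⁴/S.
α/ε = 5.67×10⁻⁸·(280)⁴/208 = 5.67×10⁻⁸·6.147×10⁹/208.

α/ε ≈ 1.68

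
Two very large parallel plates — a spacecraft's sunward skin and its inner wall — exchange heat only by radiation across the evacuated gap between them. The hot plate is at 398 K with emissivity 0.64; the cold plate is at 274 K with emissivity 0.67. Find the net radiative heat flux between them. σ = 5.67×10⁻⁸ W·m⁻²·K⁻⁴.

q ≈ 537 W/m²

For two infinite grey parallel plates, q = σ(T₁⁴ − T₂⁴)/(1/ε₁ + 1/ε₂ − 1).
T₁⁴ − T₂⁴ = 2.509×10¹⁰ − 5.636×10⁹ = 1.946×10¹⁰ K⁴.
1/ε₁ + 1/ε₂ − 1 = 1.562 + 1.493 − 1 = 2.055.
q = 5.67×10⁻⁸ × 1.946×10¹⁰ / 2.055.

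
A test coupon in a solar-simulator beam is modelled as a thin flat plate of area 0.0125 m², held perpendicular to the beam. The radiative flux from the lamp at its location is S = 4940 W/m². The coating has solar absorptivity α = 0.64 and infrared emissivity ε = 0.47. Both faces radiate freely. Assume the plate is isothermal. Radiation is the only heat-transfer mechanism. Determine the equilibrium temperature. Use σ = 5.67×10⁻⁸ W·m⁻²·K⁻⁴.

At equilibrium, absorbed power = emitted power.
Absorbing cross-section = A = 0.01250 m²; emitting surface = 2A = 0.02500 m² (ratio 2).
αS·A_cross = εσ·A_surf·T⁴  ⇒  T⁴ = αS/(ε·2σ).
T⁴ = 0.640·4940/(0.47·2·5.67×10⁻⁸) = 5.932×10¹⁰ K⁴.
T = (5.932×10¹⁰)^(1/4).

T ≈ 494 K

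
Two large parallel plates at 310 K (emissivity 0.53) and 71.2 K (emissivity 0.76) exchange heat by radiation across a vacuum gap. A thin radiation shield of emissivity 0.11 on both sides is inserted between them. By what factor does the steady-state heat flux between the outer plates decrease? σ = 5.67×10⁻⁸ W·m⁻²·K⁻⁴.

Without shield: q₀ = σΔ(T⁴)/(1/ε₁+1/ε₂−1) with denominator 2.203.
With shield the two gaps are in series; the resistances add: (1/ε₁+1/ε_s−1)+(1/ε_s+1/ε₂−1) = 9.978+9.407 = 19.38.
Heat-flux ratio q₀/q = 19.38/2.203.

factor ≈ 8.80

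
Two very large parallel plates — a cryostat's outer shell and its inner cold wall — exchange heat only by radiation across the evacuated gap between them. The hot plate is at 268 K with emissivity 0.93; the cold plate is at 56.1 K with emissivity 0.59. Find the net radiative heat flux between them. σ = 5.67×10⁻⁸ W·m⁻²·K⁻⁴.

q ≈ 165 W/m²

For two infinite grey parallel plates, q = σ(T₁⁴ − T₂⁴)/(1/ε₁ + 1/ε₂ − 1).
T₁⁴ − T₂⁴ = 5.159×10⁹ − 9.905×10⁶ = 5.149×10⁹ K⁴.
1/ε₁ + 1/ε₂ − 1 = 1.075 + 1.695 − 1 = 1.770.
q = 5.67×10⁻⁸ × 5.149×10⁹ / 1.770.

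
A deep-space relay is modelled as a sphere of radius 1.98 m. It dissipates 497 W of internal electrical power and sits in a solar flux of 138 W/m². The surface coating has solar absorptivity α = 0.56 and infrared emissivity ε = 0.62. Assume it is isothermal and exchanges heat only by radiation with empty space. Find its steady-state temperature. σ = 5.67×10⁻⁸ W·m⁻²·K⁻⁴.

At steady state, absorbed solar power + internal power = radiated power.
Absorbed: α·S·A_cross = 0.56·138·12.32 = 951.8 W (cross-section πr²).
Total input = 951.8 + 497 = 1449 W.
Radiated: εσ·A_surf·T⁴ with A_surf = 4πr² = 49.27 m².
T⁴ = 1449/(0.62·5.67×10⁻⁸·49.27) = 8.366×10⁸ K⁴.

T ≈ 170 K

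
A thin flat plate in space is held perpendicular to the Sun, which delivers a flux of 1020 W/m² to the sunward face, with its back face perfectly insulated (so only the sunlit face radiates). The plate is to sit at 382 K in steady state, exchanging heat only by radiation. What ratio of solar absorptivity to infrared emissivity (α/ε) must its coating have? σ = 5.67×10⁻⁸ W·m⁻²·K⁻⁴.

Balance: αS·A = εσ·1A·T⁴ ⇒ α/ε = σT⁴/S.
α/ε = 5.67×10⁻⁸·(382)⁴/1020 = 5.67×10⁻⁸·2.129×10¹⁰/1020.

α/ε ≈ 1.18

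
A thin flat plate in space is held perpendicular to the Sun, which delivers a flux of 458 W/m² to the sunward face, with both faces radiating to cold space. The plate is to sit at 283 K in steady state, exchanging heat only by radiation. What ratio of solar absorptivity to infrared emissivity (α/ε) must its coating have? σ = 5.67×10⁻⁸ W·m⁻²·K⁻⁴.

α/ε ≈ 1.59

Balance: αS·A = εσ·2A·T⁴ ⇒ α/ε = 2σT⁴/S.
α/ε = 2·5.67×10⁻⁸·(283)⁴/458 = 2·5.67×10⁻⁸·6.414×10⁹/458.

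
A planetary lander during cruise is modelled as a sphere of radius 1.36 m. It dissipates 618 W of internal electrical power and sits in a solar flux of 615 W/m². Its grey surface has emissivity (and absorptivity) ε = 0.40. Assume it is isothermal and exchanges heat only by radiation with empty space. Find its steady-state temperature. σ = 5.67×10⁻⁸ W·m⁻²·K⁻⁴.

At steady state, absorbed solar power + internal power = radiated power.
Absorbed: α·S·A_cross = 0.40·615·5.811 = 1429 W (cross-section πr²).
Total input = 1429 + 618 = 2047 W.
Radiated: εσ·A_surf·T⁴ with A_surf = 4πr² = 23.24 m².
T⁴ = 2047/(0.40·5.67×10⁻⁸·23.24) = 3.884×10⁹ K⁴.

T ≈ 250 K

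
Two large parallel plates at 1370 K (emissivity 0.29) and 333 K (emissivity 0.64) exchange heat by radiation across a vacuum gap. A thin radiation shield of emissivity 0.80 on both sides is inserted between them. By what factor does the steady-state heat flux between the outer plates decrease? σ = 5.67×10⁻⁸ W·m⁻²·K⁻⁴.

Without shield: q₀ = σΔ(T⁴)/(1/ε₁+1/ε₂−1) with denominator 4.011.
With shield the two gaps are in series; the resistances add: (1/ε₁+1/ε_s−1)+(1/ε_s+1/ε₂−1) = 3.698+1.812 = 5.511.
Heat-flux ratio q₀/q = 5.511/4.011.

factor ≈ 1.37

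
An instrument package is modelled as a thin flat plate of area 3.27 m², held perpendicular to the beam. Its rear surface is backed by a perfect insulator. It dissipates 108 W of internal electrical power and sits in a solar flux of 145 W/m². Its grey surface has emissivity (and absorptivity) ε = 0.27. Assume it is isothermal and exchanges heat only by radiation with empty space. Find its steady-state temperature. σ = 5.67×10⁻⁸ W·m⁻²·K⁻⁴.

T ≈ 262 K

At steady state, absorbed solar power + internal power = radiated power.
Absorbed: α·S·A_cross = 0.27·145·3.270 = 128.0 W (cross-section A).
Total input = 128.0 + 108 = 236.0 W.
Radiated: εσ·A_surf·T⁴ with A_surf = A = 3.270 m².
T⁴ = 236.0/(0.27·5.67×10⁻⁸·3.270) = 4.715×10⁹ K⁴.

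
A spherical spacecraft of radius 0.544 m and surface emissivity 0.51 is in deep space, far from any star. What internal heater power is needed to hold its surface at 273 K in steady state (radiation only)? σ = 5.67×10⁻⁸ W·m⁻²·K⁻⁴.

P = εσ·4πr²·T⁴.
4πr² = 3.719 m²; T⁴ = 5.555×10⁹ K⁴.
P = 0.51·5.67×10⁻⁸·3.719·5.555×10⁹.

P ≈ 597 W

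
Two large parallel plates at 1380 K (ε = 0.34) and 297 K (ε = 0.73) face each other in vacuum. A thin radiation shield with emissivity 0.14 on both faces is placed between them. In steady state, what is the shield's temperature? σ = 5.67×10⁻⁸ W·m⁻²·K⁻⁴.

In steady state the net flux on the hot side equals that on the cold side.
σ(T₁⁴−T_s⁴)/D₁ = σ(T_s⁴−T₂⁴)/D₂, with D₁ = 1/ε₁+1/ε_s−1 = 9.084, D₂ = 1/ε_s+1/ε₂−1 = 7.513.
Solve for T_s⁴: T_s⁴ = (D₂·T₁⁴ + D₁·T₂⁴)/(D₁+D₂) = 1.646×10¹² K⁴.

T_s ≈ 1130 K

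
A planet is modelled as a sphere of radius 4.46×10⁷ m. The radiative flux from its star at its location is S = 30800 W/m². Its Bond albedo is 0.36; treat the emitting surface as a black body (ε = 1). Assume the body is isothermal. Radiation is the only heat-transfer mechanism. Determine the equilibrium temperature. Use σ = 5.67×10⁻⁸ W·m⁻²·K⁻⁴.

T ≈ 543 K

At equilibrium, absorbed power = emitted power.
Absorbing cross-section = πr² = 6.249×10¹⁵ m²; emitting surface = 4πr² = 2.500×10¹⁶ m² (ratio 4).
(1−a)S·A_cross = εσ·A_surf·T⁴  ⇒  T⁴ = (1−a)S/(4σ).
T⁴ = 0.640·30800/(4·5.67×10⁻⁸) = 8.691×10¹⁰ K⁴.
T = (8.691×10¹⁰)^(1/4).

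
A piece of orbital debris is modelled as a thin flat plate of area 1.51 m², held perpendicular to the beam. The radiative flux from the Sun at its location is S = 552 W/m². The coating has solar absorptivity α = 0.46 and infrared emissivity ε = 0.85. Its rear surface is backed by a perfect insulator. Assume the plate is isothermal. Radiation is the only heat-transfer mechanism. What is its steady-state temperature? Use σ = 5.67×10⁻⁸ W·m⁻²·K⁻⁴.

T ≈ 269 K

At equilibrium, absorbed power = emitted power.
Absorbing cross-section = A = 1.510 m²; emitting surface = A = 1.510 m² (ratio 1).
αS·A_cross = εσ·A_surf·T⁴  ⇒  T⁴ = αS/(ε·1σ).
T⁴ = 0.460·552/(0.85·1·5.67×10⁻⁸) = 5.269×10⁹ K⁴.
T = (5.269×10⁹)^(1/4).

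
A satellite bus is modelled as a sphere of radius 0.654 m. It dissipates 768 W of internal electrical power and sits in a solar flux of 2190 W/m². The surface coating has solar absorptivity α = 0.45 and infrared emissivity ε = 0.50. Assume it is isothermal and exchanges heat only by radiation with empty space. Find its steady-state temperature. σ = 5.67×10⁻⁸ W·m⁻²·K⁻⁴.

T ≈ 342 K

At steady state, absorbed solar power + internal power = radiated power.
Absorbed: α·S·A_cross = 0.45·2190·1.344 = 1324 W (cross-section πr²).
Total input = 1324 + 768 = 2092 W.
Radiated: εσ·A_surf·T⁴ with A_surf = 4πr² = 5.375 m².
T⁴ = 2092/(0.50·5.67×10⁻⁸·5.375) = 1.373×10¹⁰ K⁴.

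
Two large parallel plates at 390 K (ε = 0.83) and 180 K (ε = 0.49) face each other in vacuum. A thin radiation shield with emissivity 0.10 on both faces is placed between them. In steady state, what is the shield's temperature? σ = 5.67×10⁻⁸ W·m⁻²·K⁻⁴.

In steady state the net flux on the hot side equals that on the cold side.
σ(T₁⁴−T_s⁴)/D₁ = σ(T_s⁴−T₂⁴)/D₂, with D₁ = 1/ε₁+1/ε_s−1 = 10.20, D₂ = 1/ε_s+1/ε₂−1 = 11.04.
Solve for T_s⁴: T_s⁴ = (D₂·T₁⁴ + D₁·T₂⁴)/(D₁+D₂) = 1.253×10¹⁰ K⁴.

T_s ≈ 335 K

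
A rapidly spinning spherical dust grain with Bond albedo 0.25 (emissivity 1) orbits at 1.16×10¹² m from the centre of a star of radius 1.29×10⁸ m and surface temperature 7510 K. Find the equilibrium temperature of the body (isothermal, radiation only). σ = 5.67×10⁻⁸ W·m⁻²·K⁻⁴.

T ≈ 52.1 K

The star's surface emits σT_*⁴; at distance d the flux is S = σT_*⁴(R_*/d)².
S = 5.67×10⁻⁸·(7510)⁴·(1.29×10⁸/1.16×10¹²)² = 2.231 W/m².
For an isothermal sphere T⁴ = (1−a)S/(4σ) = 7.376×10⁶ K⁴.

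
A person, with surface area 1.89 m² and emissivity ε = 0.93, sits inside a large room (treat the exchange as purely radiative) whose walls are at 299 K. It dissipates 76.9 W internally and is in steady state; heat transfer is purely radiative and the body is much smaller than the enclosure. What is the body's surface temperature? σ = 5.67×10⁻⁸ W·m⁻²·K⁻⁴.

T ≈ 306 K

For a small grey body in a large enclosure, net radiated power = εσA(T⁴ − T_w⁴).
Steady state: P = εσA(T⁴ − T_w⁴) with A = 1.89 m².
T⁴ = P/(εσA) + T_w⁴ = 76.9/(0.93·5.67×10⁻⁸·1.890) + (299)⁴
    = 7.716×10⁸ + 7.993×10⁹ = 8.764×10⁹ K⁴.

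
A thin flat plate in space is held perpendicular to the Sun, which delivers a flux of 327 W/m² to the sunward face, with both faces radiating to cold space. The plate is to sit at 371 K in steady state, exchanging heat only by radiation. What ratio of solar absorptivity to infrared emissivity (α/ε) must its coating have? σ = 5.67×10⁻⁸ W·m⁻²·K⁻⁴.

Balance: αS·A = εσ·2A·T⁴ ⇒ α/ε = 2σT⁴/S.
α/ε = 2·5.67×10⁻⁸·(371)⁴/327 = 2·5.67×10⁻⁸·1.895×10¹⁰/327.

α/ε ≈ 6.57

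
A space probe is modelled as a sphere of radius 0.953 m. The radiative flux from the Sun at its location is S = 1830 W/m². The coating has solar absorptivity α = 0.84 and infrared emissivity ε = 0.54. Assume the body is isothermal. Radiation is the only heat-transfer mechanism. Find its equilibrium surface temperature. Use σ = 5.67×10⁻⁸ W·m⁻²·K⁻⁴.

At equilibrium, absorbed power = emitted power.
Absorbing cross-section = πr² = 2.853 m²; emitting surface = 4πr² = 11.41 m² (ratio 4).
αS·A_cross = εσ·A_surf·T⁴  ⇒  T⁴ = αS/(ε·4σ).
T⁴ = 0.840·1830/(0.54·4·5.67×10⁻⁸) = 1.255×10¹⁰ K⁴.
T = (1.255×10¹⁰)^(1/4).

T ≈ 335 K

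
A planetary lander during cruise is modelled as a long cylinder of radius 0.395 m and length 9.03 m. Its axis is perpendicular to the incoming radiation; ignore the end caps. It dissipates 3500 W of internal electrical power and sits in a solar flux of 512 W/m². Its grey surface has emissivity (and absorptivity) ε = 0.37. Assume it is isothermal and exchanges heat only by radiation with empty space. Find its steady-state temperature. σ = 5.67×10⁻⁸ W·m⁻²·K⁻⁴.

At steady state, absorbed solar power + internal power = radiated power.
Absorbed: α·S·A_cross = 0.37·512·7.134 = 1351 W (cross-section 2rL).
Total input = 1351 + 3500 = 4851 W.
Radiated: εσ·A_surf·T⁴ with A_surf = 2πrL = 22.41 m².
T⁴ = 4851/(0.37·5.67×10⁻⁸·22.41) = 1.032×10¹⁰ K⁴.

T ≈ 319 K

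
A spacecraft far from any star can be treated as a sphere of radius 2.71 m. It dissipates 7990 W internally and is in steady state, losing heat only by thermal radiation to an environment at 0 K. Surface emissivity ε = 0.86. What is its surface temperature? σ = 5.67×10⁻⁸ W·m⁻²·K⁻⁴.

T ≈ 205 K

Steady state: internal power = radiated power, P = εσA T⁴.
Radiating area A = 4πr² = 92.29 m².
T⁴ = P/(εσA) = 7990/(0.86·5.67×10⁻⁸·92.29) = 1.775×10⁹ K⁴.
T = (1.775×10⁹)^(1/4).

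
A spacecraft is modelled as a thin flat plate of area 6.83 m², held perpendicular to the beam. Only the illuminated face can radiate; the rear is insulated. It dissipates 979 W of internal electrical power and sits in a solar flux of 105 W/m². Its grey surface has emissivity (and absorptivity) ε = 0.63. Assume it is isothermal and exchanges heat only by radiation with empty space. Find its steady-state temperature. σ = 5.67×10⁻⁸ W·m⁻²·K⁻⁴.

T ≈ 277 K

At steady state, absorbed solar power + internal power = radiated power.
Absorbed: α·S·A_cross = 0.63·105·6.830 = 451.8 W (cross-section A).
Total input = 451.8 + 979 = 1431 W.
Radiated: εσ·A_surf·T⁴ with A_surf = A = 6.830 m².
T⁴ = 1431/(0.63·5.67×10⁻⁸·6.830) = 5.865×10⁹ K⁴.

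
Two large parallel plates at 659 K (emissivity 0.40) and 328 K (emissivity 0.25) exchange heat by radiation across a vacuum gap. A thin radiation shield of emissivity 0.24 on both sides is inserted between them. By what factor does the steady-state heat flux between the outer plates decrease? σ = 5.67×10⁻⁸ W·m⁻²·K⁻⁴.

Without shield: q₀ = σΔ(T⁴)/(1/ε₁+1/ε₂−1) with denominator 5.500.
With shield the two gaps are in series; the resistances add: (1/ε₁+1/ε_s−1)+(1/ε_s+1/ε₂−1) = 5.667+7.167 = 12.83.
Heat-flux ratio q₀/q = 12.83/5.500.

factor ≈ 2.33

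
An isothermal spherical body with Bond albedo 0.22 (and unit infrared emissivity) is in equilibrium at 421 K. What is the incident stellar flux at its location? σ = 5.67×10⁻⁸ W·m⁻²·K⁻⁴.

S ≈ 9130 W/m²

(1−a)S·πr² = σ·4πr²·T⁴ ⇒ S = 4σT⁴/(1−a).
S = 4·5.67×10⁻⁸·3.141×10¹⁰/0.780.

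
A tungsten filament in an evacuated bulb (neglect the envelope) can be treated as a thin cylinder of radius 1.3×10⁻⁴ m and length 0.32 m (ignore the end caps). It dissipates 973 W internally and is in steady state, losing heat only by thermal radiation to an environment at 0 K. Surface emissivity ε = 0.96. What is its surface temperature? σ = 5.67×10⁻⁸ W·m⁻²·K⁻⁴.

T ≈ 2880 K

Steady state: internal power = radiated power, P = εσA T⁴.
Radiating area A = 2πrL = 2.614×10⁻⁴ m².
T⁴ = P/(εσA) = 973/(0.96·5.67×10⁻⁸·2.614×10⁻⁴) = 6.839×10¹³ K⁴.
T = (6.839×10¹³)^(1/4).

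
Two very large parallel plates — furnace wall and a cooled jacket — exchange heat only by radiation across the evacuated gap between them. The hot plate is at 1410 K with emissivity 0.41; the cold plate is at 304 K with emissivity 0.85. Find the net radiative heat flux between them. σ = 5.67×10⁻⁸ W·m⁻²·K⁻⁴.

For two infinite grey parallel plates, q = σ(T₁⁴ − T₂⁴)/(1/ε₁ + 1/ε₂ − 1).
T₁⁴ − T₂⁴ = 3.953×10¹² − 8.541×10⁹ = 3.944×10¹² K⁴.
1/ε₁ + 1/ε₂ − 1 = 2.439 + 1.176 − 1 = 2.615.
q = 5.67×10⁻⁸ × 3.944×10¹² / 2.615.

q ≈ 85500 W/m²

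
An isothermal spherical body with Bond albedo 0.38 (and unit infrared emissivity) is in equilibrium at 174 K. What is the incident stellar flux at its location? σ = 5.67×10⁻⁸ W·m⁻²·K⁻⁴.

S ≈ 335 W/m²

(1−a)S·πr² = σ·4πr²·T⁴ ⇒ S = 4σT⁴/(1−a).
S = 4·5.67×10⁻⁸·9.166×10⁸/0.620.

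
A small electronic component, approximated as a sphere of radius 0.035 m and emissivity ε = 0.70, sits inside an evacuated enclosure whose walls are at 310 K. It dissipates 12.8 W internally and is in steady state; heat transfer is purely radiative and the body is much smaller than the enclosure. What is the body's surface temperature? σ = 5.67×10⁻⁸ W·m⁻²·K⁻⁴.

T ≈ 417 K

For a small grey body in a large enclosure, net radiated power = εσA(T⁴ − T_w⁴).
Steady state: P = εσA(T⁴ − T_w⁴) with A = 4πr² = 0.01539 m².
T⁴ = P/(εσA) + T_w⁴ = 12.8/(0.70·5.67×10⁻⁸·0.01539) + (310)⁴
    = 2.095×10¹⁰ + 9.235×10⁹ = 3.019×10¹⁰ K⁴.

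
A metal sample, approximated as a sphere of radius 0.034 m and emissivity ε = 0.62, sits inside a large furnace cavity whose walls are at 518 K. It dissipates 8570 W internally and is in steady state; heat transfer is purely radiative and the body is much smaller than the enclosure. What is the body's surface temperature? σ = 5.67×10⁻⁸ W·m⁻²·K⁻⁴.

T ≈ 2030 K

For a small grey body in a large enclosure, net radiated power = εσA(T⁴ − T_w⁴).
Steady state: P = εσA(T⁴ − T_w⁴) with A = 4πr² = 0.01453 m².
T⁴ = P/(εσA) + T_w⁴ = 8570/(0.62·5.67×10⁻⁸·0.01453) + (518)⁴
    = 1.678×10¹³ + 7.200×10¹⁰ = 1.685×10¹³ K⁴.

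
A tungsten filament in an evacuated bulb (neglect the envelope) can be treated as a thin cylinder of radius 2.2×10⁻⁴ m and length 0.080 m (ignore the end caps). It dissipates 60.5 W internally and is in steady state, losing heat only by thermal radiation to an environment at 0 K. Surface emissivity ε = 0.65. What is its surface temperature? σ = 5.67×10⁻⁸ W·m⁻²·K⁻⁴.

Steady state: internal power = radiated power, P = εσA T⁴.
Radiating area A = 2πrL = 1.106×10⁻⁴ m².
T⁴ = P/(εσA) = 60.5/(0.65·5.67×10⁻⁸·1.106×10⁻⁴) = 1.484×10¹³ K⁴.
T = (1.484×10¹³)^(1/4).

T ≈ 1960 K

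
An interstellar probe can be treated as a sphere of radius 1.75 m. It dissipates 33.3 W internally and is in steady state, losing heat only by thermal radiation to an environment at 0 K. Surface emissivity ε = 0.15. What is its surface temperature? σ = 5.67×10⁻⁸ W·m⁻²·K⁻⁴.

T ≈ 100 K

Steady state: internal power = radiated power, P = εσA T⁴.
Radiating area A = 4πr² = 38.48 m².
T⁴ = P/(εσA) = 33.3/(0.15·5.67×10⁻⁸·38.48) = 1.017×10⁸ K⁴.
T = (1.017×10⁸)^(1/4).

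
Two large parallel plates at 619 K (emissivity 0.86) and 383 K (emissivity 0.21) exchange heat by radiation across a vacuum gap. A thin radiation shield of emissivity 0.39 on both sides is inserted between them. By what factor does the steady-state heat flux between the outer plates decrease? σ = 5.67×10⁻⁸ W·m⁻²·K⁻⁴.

Without shield: q₀ = σΔ(T⁴)/(1/ε₁+1/ε₂−1) with denominator 4.925.
With shield the two gaps are in series; the resistances add: (1/ε₁+1/ε_s−1)+(1/ε_s+1/ε₂−1) = 2.727+6.326 = 9.053.
Heat-flux ratio q₀/q = 9.053/4.925.

factor ≈ 1.84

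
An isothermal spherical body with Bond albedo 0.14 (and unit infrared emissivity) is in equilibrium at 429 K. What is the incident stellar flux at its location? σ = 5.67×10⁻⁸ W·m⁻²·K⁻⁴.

(1−a)S·πr² = σ·4πr²·T⁴ ⇒ S = 4σT⁴/(1−a).
S = 4·5.67×10⁻⁸·3.387×10¹⁰/0.860.

S ≈ 8930 W/m²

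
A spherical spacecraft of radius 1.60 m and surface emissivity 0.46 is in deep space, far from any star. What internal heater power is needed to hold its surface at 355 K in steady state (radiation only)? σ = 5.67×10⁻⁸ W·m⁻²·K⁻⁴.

P = εσ·4πr²·T⁴.
4πr² = 32.17 m²; T⁴ = 1.588×10¹⁰ K⁴.
P = 0.46·5.67×10⁻⁸·32.17·1.588×10¹⁰.

P ≈ 13300 W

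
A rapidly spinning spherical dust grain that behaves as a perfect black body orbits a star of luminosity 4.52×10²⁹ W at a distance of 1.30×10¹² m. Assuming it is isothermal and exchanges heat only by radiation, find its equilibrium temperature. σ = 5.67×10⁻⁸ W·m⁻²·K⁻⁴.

T ≈ 553 K

First find the stellar flux at distance d: S = L/(4πd²) = 4.52×10²⁹/(4π·(1.30×10¹²)²) = 21280 W/m².
For an isothermal sphere, absorbed (1−a)S·πr² = emitted σ·4πr²·T⁴, so T⁴ = (1−a)S/(4σ).
T⁴ = 1.00·21280/(4·5.67×10⁻⁸) = 9.384×10¹⁰ K⁴.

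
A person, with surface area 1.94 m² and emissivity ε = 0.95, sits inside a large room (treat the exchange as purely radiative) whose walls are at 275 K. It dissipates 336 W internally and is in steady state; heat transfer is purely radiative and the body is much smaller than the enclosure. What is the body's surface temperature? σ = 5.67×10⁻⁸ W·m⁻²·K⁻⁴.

T ≈ 307 K

For a small grey body in a large enclosure, net radiated power = εσA(T⁴ − T_w⁴).
Steady state: P = εσA(T⁴ − T_w⁴) with A = 1.94 m².
T⁴ = P/(εσA) + T_w⁴ = 336/(0.95·5.67×10⁻⁸·1.940) + (275)⁴
    = 3.215×10⁹ + 5.719×10⁹ = 8.935×10⁹ K⁴.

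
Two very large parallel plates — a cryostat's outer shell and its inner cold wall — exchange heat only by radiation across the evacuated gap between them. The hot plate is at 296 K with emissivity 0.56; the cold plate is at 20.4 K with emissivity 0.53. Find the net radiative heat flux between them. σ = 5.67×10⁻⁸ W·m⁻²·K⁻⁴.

q ≈ 163 W/m²

For two infinite grey parallel plates, q = σ(T₁⁴ − T₂⁴)/(1/ε₁ + 1/ε₂ − 1).
T₁⁴ − T₂⁴ = 7.677×10⁹ − 1.732×10⁵ = 7.676×10⁹ K⁴.
1/ε₁ + 1/ε₂ − 1 = 1.786 + 1.887 − 1 = 2.673.
q = 5.67×10⁻⁸ × 7.676×10⁹ / 2.673.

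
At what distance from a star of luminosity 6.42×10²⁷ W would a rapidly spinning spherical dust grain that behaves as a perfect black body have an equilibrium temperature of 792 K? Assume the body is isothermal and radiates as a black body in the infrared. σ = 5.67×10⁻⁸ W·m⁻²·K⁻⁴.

d ≈ 7.57×10¹⁰ m

For an isothermal black-emitting sphere, (1−a)S·πr² = σ·4πr²·T⁴ ⇒ S = 4σT⁴/(1−a).
S = 4·5.67×10⁻⁸·(792)⁴/1.00 = 89240 W/m².
Flux falls as S = L/(4πd²), so d = √(L/(4πS)) = √(6.42×10²⁷/(4π·89240)).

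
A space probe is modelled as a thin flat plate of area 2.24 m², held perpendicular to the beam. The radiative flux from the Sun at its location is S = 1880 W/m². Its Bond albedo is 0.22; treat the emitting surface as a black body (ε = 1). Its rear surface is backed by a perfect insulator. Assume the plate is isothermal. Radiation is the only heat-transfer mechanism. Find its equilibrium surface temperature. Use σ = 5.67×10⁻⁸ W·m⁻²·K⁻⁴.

At equilibrium, absorbed power = emitted power.
Absorbing cross-section = A = 2.240 m²; emitting surface = A = 2.240 m² (ratio 1).
(1−a)S·A_cross = εσ·A_surf·T⁴  ⇒  T⁴ = (1−a)S/(1σ).
T⁴ = 0.780·1880/(1·5.67×10⁻⁸) = 2.586×10¹⁰ K⁴.
T = (2.586×10¹⁰)^(1/4).

T ≈ 401 K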